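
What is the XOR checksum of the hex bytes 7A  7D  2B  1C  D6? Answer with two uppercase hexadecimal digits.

XOR the bytes together:
  start with 0x7A
  0x7A ⊕ 0x7D = 0x07
  0x07 ⊕ 0x2B = 0x2C
  0x2C ⊕ 0x1C = 0x30
  0x30 ⊕ 0xD6 = 0xE6

E6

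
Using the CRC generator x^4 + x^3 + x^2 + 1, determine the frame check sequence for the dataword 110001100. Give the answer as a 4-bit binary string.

Append 4 zeros: 1100011000000. Divide by 11101 (XOR where the leading bit is 1):
  pos 0: 11000 XOR 11101 = 00101
  pos 2: 10111 XOR 11101 = 01010
  pos 3: 10100 XOR 11101 = 01001
  pos 4: 10010 XOR 11101 = 01111
  pos 5: 11110 XOR 11101 = 00011
  pos 8: 11000 XOR 11101 = 00101
Remainder (last 4 bits) = 0101. This is the CRC / FCS.

0101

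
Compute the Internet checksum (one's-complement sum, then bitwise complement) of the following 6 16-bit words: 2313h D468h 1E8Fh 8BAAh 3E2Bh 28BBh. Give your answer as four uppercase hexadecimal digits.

F763

One's-complement addition (fold any carry out of bit 15 back into bit 0):
  0x2313 + 0xD468 = 0x0F77B
  0xF77B + 0x1E8F = 0x1160A → wrap carry → 0x160B
  0x160B + 0x8BAA = 0x0A1B5
  0xA1B5 + 0x3E2B = 0x0DFE0
  0xDFE0 + 0x28BB = 0x1089B → wrap carry → 0x089C
One's-complement sum = 0x089C.
Checksum = ~0x089C & 0xFFFF = 0xF763.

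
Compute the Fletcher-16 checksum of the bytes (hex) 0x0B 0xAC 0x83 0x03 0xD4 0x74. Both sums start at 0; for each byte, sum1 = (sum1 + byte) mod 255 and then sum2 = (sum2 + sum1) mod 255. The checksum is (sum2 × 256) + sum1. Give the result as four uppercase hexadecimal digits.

Running sums (mod 255):
  after byte 0 (0x0B): sum1=11, sum2=11
  after byte 1 (0xAC): sum1=183, sum2=194
  after byte 2 (0x83): sum1=59, sum2=253
  after byte 3 (0x03): sum1=62, sum2=60
  after byte 4 (0xD4): sum1=19, sum2=79
  after byte 5 (0x74): sum1=135, sum2=214
Checksum = sum2·256 + sum1 = 214·256 + 135 = 54919 = 0xD687.

D687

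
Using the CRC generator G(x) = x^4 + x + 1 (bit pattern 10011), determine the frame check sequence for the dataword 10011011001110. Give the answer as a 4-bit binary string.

Append 4 zeros: 100110110011100000. Divide by 10011 (XOR where the leading bit is 1):
  pos 0: 10011 XOR 10011 = 00000
  pos 6: 11001 XOR 10011 = 01010
  pos 7: 10101 XOR 10011 = 00110
  pos 9: 11010 XOR 10011 = 01001
  pos 10: 10010 XOR 10011 = 00001
Remainder (last 4 bits) = 1000. This is the CRC / FCS.

1000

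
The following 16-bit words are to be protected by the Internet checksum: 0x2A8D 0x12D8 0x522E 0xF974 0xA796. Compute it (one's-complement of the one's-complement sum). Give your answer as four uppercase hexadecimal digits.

CF60

One's-complement addition (fold any carry out of bit 15 back into bit 0):
  0x2A8D + 0x12D8 = 0x03D65
  0x3D65 + 0x522E = 0x08F93
  0x8F93 + 0xF974 = 0x18907 → wrap carry → 0x8908
  0x8908 + 0xA796 = 0x1309E → wrap carry → 0x309F
One's-complement sum = 0x309F.
Checksum = ~0x309F & 0xFFFF = 0xCF60.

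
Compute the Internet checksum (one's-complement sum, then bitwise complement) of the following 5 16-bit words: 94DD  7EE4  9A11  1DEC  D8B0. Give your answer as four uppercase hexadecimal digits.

5B8F

One's-complement addition (fold any carry out of bit 15 back into bit 0):
  0x94DD + 0x7EE4 = 0x113C1 → wrap carry → 0x13C2
  0x13C2 + 0x9A11 = 0x0ADD3
  0xADD3 + 0x1DEC = 0x0CBBF
  0xCBBF + 0xD8B0 = 0x1A46F → wrap carry → 0xA470
One's-complement sum = 0xA470.
Checksum = ~0xA470 & 0xFFFF = 0x5B8F.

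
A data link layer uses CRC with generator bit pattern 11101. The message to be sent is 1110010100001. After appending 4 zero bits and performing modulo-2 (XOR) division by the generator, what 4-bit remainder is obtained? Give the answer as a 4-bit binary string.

Append 4 zeros: 11100101000010000. Divide by 11101 (XOR where the leading bit is 1):
  pos 0: 11100 XOR 11101 = 00001
  pos 4: 11010 XOR 11101 = 00111
  pos 6: 11100 XOR 11101 = 00001
  pos 10: 10100 XOR 11101 = 01001
  pos 11: 10010 XOR 11101 = 01111
  pos 12: 11110 XOR 11101 = 00011
Remainder (last 4 bits) = 0011. This is the CRC / FCS.

0011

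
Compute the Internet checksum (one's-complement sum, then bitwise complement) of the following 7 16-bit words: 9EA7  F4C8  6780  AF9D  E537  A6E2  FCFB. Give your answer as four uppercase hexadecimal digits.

CC5A

One's-complement addition (fold any carry out of bit 15 back into bit 0):
  0x9EA7 + 0xF4C8 = 0x1936F → wrap carry → 0x9370
  0x9370 + 0x6780 = 0x0FAF0
  0xFAF0 + 0xAF9D = 0x1AA8D → wrap carry → 0xAA8E
  0xAA8E + 0xE537 = 0x18FC5 → wrap carry → 0x8FC6
  0x8FC6 + 0xA6E2 = 0x136A8 → wrap carry → 0x36A9
  0x36A9 + 0xFCFB = 0x133A4 → wrap carry → 0x33A5
One's-complement sum = 0x33A5.
Checksum = ~0x33A5 & 0xFFFF = 0xCC5A.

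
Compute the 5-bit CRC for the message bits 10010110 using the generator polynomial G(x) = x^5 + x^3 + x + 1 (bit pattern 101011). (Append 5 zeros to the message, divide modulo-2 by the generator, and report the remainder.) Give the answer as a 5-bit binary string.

10111

Append 5 zeros: 1001011000000. Divide by 101011 (XOR where the leading bit is 1):
  pos 0: 100101 XOR 101011 = 001110
  pos 2: 111010 XOR 101011 = 010001
  pos 3: 100010 XOR 101011 = 001001
  pos 5: 100100 XOR 101011 = 001111
  pos 7: 111100 XOR 101011 = 010111
Remainder (last 5 bits) = 10111. This is the CRC / FCS.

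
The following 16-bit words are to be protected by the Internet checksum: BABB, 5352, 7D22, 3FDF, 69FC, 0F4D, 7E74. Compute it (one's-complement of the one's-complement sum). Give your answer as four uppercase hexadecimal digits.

3D32

One's-complement addition (fold any carry out of bit 15 back into bit 0):
  0xBABB + 0x5352 = 0x10E0D → wrap carry → 0x0E0E
  0x0E0E + 0x7D22 = 0x08B30
  0x8B30 + 0x3FDF = 0x0CB0F
  0xCB0F + 0x69FC = 0x1350B → wrap carry → 0x350C
  0x350C + 0x0F4D = 0x04459
  0x4459 + 0x7E74 = 0x0C2CD
One's-complement sum = 0xC2CD.
Checksum = ~0xC2CD & 0xFFFF = 0x3D32.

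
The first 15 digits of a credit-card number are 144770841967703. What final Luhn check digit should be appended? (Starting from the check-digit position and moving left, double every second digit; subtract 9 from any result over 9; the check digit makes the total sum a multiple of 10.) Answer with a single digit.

Partial digits right→left: 3 0 7 7 6 9 1 4 8 0 7 7 4 4 1
Double every second digit counting from the check-digit position (so the 1st, 3rd, 5th, ... of the partial from the right).
  doubled (with −9 where >9): 6 5 3 2 7 5 8 2 → sum 38
  kept as-is: 0 7 9 4 0 7 4 → sum 31
Total = 38 + 31 = 69.
Check digit = (10 − (69 mod 10)) mod 10 = 1.

1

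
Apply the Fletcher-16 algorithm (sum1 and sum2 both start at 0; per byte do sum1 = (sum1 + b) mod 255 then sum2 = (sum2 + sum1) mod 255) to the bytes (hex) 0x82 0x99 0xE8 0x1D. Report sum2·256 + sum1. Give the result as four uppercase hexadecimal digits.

Running sums (mod 255):
  after byte 0 (0x82): sum1=130, sum2=130
  after byte 1 (0x99): sum1=28, sum2=158
  after byte 2 (0xE8): sum1=5, sum2=163
  after byte 3 (0x1D): sum1=34, sum2=197
Checksum = sum2·256 + sum1 = 197·256 + 34 = 50466 = 0xC522.

C522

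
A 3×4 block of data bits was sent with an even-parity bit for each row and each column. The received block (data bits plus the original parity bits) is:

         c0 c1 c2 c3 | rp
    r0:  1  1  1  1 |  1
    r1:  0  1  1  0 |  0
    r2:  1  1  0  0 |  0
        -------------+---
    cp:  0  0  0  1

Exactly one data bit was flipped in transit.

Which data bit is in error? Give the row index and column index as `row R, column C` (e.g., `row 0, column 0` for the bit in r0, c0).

row 0, column 1

Recompute each row's even parity and compare to rp:
  r0: data parity 0, sent rp 1 → mismatch
  r1: data parity 0, sent rp 0 → ok
  r2: data parity 0, sent rp 0 → ok
Recompute each column's even parity and compare to cp:
  c0: data parity 0, sent cp 0 → ok
  c1: data parity 1, sent cp 0 → mismatch
  c2: data parity 0, sent cp 0 → ok
  c3: data parity 1, sent cp 1 → ok
Exactly one row (r0) and one column (c1) fail → the flipped bit is at their intersection.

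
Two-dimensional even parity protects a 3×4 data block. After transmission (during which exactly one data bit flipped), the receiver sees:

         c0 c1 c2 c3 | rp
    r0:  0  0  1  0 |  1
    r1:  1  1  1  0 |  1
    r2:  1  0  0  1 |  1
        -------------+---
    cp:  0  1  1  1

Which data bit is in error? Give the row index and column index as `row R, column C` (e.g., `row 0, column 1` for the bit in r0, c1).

Recompute each row's even parity and compare to rp:
  r0: data parity 1, sent rp 1 → ok
  r1: data parity 1, sent rp 1 → ok
  r2: data parity 0, sent rp 1 → mismatch
Recompute each column's even parity and compare to cp:
  c0: data parity 0, sent cp 0 → ok
  c1: data parity 1, sent cp 1 → ok
  c2: data parity 0, sent cp 1 → mismatch
  c3: data parity 1, sent cp 1 → ok
Exactly one row (r2) and one column (c2) fail → the flipped bit is at their intersection.

row 2, column 2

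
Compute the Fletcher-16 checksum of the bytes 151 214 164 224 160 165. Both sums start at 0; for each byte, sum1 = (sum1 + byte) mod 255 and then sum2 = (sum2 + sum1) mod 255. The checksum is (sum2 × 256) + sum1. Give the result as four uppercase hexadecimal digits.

DB3A

Running sums (mod 255):
  after byte 0 (151): sum1=151, sum2=151
  after byte 1 (214): sum1=110, sum2=6
  after byte 2 (164): sum1=19, sum2=25
  after byte 3 (224): sum1=243, sum2=13
  after byte 4 (160): sum1=148, sum2=161
  after byte 5 (165): sum1=58, sum2=219
Checksum = sum2·256 + sum1 = 219·256 + 58 = 56122 = 0xDB3A.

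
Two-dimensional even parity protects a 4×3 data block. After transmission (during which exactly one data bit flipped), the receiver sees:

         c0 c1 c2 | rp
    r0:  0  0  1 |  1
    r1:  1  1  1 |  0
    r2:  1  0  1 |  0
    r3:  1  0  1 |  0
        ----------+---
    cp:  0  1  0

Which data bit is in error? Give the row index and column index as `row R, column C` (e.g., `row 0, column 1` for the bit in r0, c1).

Recompute each row's even parity and compare to rp:
  r0: data parity 1, sent rp 1 → ok
  r1: data parity 1, sent rp 0 → mismatch
  r2: data parity 0, sent rp 0 → ok
  r3: data parity 0, sent rp 0 → ok
Recompute each column's even parity and compare to cp:
  c0: data parity 1, sent cp 0 → mismatch
  c1: data parity 1, sent cp 1 → ok
  c2: data parity 0, sent cp 0 → ok
Exactly one row (r1) and one column (c0) fail → the flipped bit is at their intersection.

row 1, column 0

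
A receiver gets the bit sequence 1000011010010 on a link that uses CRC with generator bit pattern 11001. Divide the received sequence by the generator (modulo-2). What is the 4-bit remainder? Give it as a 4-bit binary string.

Modulo-2 division of 1000011010010 by 11001:
  pos 0: 10000 XOR 11001 = 01001
  pos 1: 10011 XOR 11001 = 01010
  pos 2: 10101 XOR 11001 = 01100
  pos 3: 11000 XOR 11001 = 00001
  pos 7: 11001 XOR 11001 = 00000
Remainder = 0000 (zero — the frame passes the CRC check).

0000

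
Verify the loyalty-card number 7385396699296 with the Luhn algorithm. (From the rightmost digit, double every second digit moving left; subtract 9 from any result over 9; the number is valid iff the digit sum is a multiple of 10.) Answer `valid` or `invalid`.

invalid

From the right, keep odd positions and double even positions (subtract 9 from any doubled value over 9):
  doubled (positions 2,4,...): 9 9 3 9 1 6 → sum 37
  kept (positions 1,3,...): 6 2 9 6 3 8 7 → sum 41
Total = 78.
78 mod 10 = 8, so the number is invalid.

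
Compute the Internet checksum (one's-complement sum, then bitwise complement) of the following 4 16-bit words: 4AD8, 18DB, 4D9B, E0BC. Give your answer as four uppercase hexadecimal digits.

One's-complement addition (fold any carry out of bit 15 back into bit 0):
  0x4AD8 + 0x18DB = 0x063B3
  0x63B3 + 0x4D9B = 0x0B14E
  0xB14E + 0xE0BC = 0x1920A → wrap carry → 0x920B
One's-complement sum = 0x920B.
Checksum = ~0x920B & 0xFFFF = 0x6DF4.

6DF4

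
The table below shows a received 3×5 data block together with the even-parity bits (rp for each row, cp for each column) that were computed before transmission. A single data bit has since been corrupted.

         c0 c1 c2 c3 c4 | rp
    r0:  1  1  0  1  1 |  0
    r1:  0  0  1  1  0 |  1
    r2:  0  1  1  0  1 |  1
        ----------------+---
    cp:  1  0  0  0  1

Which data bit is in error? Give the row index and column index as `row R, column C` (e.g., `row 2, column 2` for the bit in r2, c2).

row 1, column 4

Recompute each row's even parity and compare to rp:
  r0: data parity 0, sent rp 0 → ok
  r1: data parity 0, sent rp 1 → mismatch
  r2: data parity 1, sent rp 1 → ok
Recompute each column's even parity and compare to cp:
  c0: data parity 1, sent cp 1 → ok
  c1: data parity 0, sent cp 0 → ok
  c2: data parity 0, sent cp 0 → ok
  c3: data parity 0, sent cp 0 → ok
  c4: data parity 0, sent cp 1 → mismatch
Exactly one row (r1) and one column (c4) fail → the flipped bit is at their intersection.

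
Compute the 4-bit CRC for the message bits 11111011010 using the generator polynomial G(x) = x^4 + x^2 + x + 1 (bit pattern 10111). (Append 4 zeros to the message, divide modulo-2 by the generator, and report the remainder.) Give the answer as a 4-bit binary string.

Append 4 zeros: 111110110100000. Divide by 10111 (XOR where the leading bit is 1):
  pos 0: 11111 XOR 10111 = 01000
  pos 1: 10000 XOR 10111 = 00111
  pos 3: 11111 XOR 10111 = 01000
  pos 4: 10000 XOR 10111 = 00111
  pos 6: 11110 XOR 10111 = 01001
  pos 7: 10010 XOR 10111 = 00101
  pos 9: 10100 XOR 10111 = 00011
Remainder (last 4 bits) = 0110. This is the CRC / FCS.

0110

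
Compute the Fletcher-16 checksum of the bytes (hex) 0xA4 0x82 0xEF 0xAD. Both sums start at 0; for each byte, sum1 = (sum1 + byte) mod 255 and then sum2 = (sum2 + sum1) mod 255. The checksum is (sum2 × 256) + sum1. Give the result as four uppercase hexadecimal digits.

Running sums (mod 255):
  after byte 0 (0xA4): sum1=164, sum2=164
  after byte 1 (0x82): sum1=39, sum2=203
  after byte 2 (0xEF): sum1=23, sum2=226
  after byte 3 (0xAD): sum1=196, sum2=167
Checksum = sum2·256 + sum1 = 167·256 + 196 = 42948 = 0xA7C4.

A7C4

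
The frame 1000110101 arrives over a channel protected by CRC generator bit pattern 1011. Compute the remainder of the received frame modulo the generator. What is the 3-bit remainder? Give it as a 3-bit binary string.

Modulo-2 division of 1000110101 by 1011:
  pos 0: 1000 XOR 1011 = 0011
  pos 2: 1111 XOR 1011 = 0100
  pos 3: 1000 XOR 1011 = 0011
  pos 5: 1110 XOR 1011 = 0101
  pos 6: 1011 XOR 1011 = 0000
Remainder = 000 (zero — the frame passes the CRC check).

000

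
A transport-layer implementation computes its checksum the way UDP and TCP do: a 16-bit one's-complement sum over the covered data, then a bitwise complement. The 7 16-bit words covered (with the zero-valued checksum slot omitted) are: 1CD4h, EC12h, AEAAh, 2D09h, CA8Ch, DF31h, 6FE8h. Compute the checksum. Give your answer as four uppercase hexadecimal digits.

One's-complement addition (fold any carry out of bit 15 back into bit 0):
  0x1CD4 + 0xEC12 = 0x108E6 → wrap carry → 0x08E7
  0x08E7 + 0xAEAA = 0x0B791
  0xB791 + 0x2D09 = 0x0E49A
  0xE49A + 0xCA8C = 0x1AF26 → wrap carry → 0xAF27
  0xAF27 + 0xDF31 = 0x18E58 → wrap carry → 0x8E59
  0x8E59 + 0x6FE8 = 0x0FE41
One's-complement sum = 0xFE41.
Checksum = ~0xFE41 & 0xFFFF = 0x01BE.

01BE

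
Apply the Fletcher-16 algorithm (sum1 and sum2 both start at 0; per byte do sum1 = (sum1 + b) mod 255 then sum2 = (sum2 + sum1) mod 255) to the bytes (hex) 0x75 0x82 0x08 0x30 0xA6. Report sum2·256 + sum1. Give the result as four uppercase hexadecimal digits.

74D6

Running sums (mod 255):
  after byte 0 (0x75): sum1=117, sum2=117
  after byte 1 (0x82): sum1=247, sum2=109
  after byte 2 (0x08): sum1=0, sum2=109
  after byte 3 (0x30): sum1=48, sum2=157
  after byte 4 (0xA6): sum1=214, sum2=116
Checksum = sum2·256 + sum1 = 116·256 + 214 = 29910 = 0x74D6.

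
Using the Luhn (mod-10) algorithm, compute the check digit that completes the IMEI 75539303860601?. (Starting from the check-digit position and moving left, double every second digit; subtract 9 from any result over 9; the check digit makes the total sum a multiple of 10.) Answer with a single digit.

Partial digits right→left: 1 0 6 0 6 8 3 0 3 9 3 5 5 7
Double every second digit counting from the check-digit position (so the 1st, 3rd, 5th, ... of the partial from the right).
  doubled (with −9 where >9): 2 3 3 6 6 6 1 → sum 27
  kept as-is: 0 0 8 0 9 5 7 → sum 29
Total = 27 + 29 = 56.
Check digit = (10 − (56 mod 10)) mod 10 = 4.

4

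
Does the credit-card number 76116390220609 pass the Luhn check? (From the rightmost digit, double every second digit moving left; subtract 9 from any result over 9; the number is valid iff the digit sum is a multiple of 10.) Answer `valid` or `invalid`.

From the right, keep odd positions and double even positions (subtract 9 from any doubled value over 9):
  doubled (positions 2,4,...): 0 0 4 9 3 2 5 → sum 23
  kept (positions 1,3,...): 9 6 2 0 3 1 6 → sum 27
Total = 50.
50 mod 10 = 0, so the number is valid.

valid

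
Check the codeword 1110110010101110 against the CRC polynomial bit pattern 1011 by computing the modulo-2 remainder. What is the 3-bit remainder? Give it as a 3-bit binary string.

000

Modulo-2 division of 1110110010101110 by 1011:
  pos 0: 1110 XOR 1011 = 0101
  pos 1: 1011 XOR 1011 = 0000
  pos 5: 1001 XOR 1011 = 0010
  pos 7: 1001 XOR 1011 = 0010
  pos 9: 1001 XOR 1011 = 0010
  pos 11: 1011 XOR 1011 = 0000
Remainder = 000 (zero — the frame passes the CRC check).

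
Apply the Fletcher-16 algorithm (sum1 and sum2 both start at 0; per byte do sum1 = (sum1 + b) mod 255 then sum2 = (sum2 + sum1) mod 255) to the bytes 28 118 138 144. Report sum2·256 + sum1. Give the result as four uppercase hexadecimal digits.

Running sums (mod 255):
  after byte 0 (28): sum1=28, sum2=28
  after byte 1 (118): sum1=146, sum2=174
  after byte 2 (138): sum1=29, sum2=203
  after byte 3 (144): sum1=173, sum2=121
Checksum = sum2·256 + sum1 = 121·256 + 173 = 31149 = 0x79AD.

79AD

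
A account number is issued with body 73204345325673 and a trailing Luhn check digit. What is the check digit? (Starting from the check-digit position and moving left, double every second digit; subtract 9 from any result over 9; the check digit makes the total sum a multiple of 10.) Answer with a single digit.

2

Partial digits right→left: 3 7 6 5 2 3 5 4 3 4 0 2 3 7
Double every second digit counting from the check-digit position (so the 1st, 3rd, 5th, ... of the partial from the right).
  doubled (with −9 where >9): 6 3 4 1 6 0 6 → sum 26
  kept as-is: 7 5 3 4 4 2 7 → sum 32
Total = 26 + 32 = 58.
Check digit = (10 − (58 mod 10)) mod 10 = 2.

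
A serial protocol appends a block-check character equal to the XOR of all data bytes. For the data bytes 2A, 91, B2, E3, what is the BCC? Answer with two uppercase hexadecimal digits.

EA

XOR the bytes together:
  start with 0x2A
  0x2A ⊕ 0x91 = 0xBB
  0xBB ⊕ 0xB2 = 0x09
  0x09 ⊕ 0xE3 = 0xEA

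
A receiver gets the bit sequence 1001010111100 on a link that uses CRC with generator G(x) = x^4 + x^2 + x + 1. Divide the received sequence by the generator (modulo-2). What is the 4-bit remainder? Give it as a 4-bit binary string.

1110

Modulo-2 division of 1001010111100 by 10111:
  pos 0: 10010 XOR 10111 = 00101
  pos 2: 10110 XOR 10111 = 00001
  pos 6: 11111 XOR 10111 = 01000
  pos 7: 10000 XOR 10111 = 00111
Remainder = 1110 (nonzero — an error is detected).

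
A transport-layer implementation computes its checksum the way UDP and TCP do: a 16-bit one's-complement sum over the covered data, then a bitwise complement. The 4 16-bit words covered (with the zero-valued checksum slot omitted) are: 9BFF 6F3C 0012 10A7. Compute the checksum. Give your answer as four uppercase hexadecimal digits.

E40A

One's-complement addition (fold any carry out of bit 15 back into bit 0):
  0x9BFF + 0x6F3C = 0x10B3B → wrap carry → 0x0B3C
  0x0B3C + 0x0012 = 0x00B4E
  0x0B4E + 0x10A7 = 0x01BF5
One's-complement sum = 0x1BF5.
Checksum = ~0x1BF5 & 0xFFFF = 0xE40A.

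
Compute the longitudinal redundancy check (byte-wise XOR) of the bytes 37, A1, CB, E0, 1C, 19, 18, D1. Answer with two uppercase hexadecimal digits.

XOR the bytes together:
  start with 0x37
  0x37 ⊕ 0xA1 = 0x96
  0x96 ⊕ 0xCB = 0x5D
  0x5D ⊕ 0xE0 = 0xBD
  0xBD ⊕ 0x1C = 0xA1
  0xA1 ⊕ 0x19 = 0xB8
  0xB8 ⊕ 0x18 = 0xA0
  0xA0 ⊕ 0xD1 = 0x71

71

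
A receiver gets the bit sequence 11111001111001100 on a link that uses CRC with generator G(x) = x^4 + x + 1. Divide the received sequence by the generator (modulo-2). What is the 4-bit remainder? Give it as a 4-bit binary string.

1100

Modulo-2 division of 11111001111001100 by 10011:
  pos 0: 11111 XOR 10011 = 01100
  pos 1: 11000 XOR 10011 = 01011
  pos 2: 10110 XOR 10011 = 00101
  pos 4: 10111 XOR 10011 = 00100
  pos 6: 10011 XOR 10011 = 00000
Remainder = 1100 (nonzero — an error is detected).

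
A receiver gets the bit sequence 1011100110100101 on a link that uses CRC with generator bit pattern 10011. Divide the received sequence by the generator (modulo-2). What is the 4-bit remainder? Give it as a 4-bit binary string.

0000

Modulo-2 division of 1011100110100101 by 10011:
  pos 0: 10111 XOR 10011 = 00100
  pos 2: 10000 XOR 10011 = 00011
  pos 5: 11110 XOR 10011 = 01101
  pos 6: 11011 XOR 10011 = 01000
  pos 7: 10000 XOR 10011 = 00011
  pos 10: 11010 XOR 10011 = 01001
  pos 11: 10011 XOR 10011 = 00000
Remainder = 0000 (zero — the frame passes the CRC check).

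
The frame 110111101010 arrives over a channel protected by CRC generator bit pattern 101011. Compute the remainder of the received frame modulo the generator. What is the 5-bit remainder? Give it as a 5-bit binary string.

00000

Modulo-2 division of 110111101010 by 101011:
  pos 0: 110111 XOR 101011 = 011100
  pos 1: 111001 XOR 101011 = 010010
  pos 2: 100100 XOR 101011 = 001111
  pos 4: 111110 XOR 101011 = 010101
  pos 5: 101011 XOR 101011 = 000000
Remainder = 00000 (zero — the frame passes the CRC check).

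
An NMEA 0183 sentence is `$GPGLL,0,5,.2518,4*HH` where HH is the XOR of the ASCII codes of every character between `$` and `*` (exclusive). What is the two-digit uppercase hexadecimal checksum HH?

XOR the ASCII codes of the payload characters:
  'G' = 0x47 → acc = 0x47
  'P' = 0x50 → acc = 0x17
  'G' = 0x47 → acc = 0x50
  'L' = 0x4C → acc = 0x1C
  'L' = 0x4C → acc = 0x50
  ',' = 0x2C → acc = 0x7C
  '0' = 0x30 → acc = 0x4C
  ',' = 0x2C → acc = 0x60
  '5' = 0x35 → acc = 0x55
  ',' = 0x2C → acc = 0x79
  '.' = 0x2E → acc = 0x57
  '2' = 0x32 → acc = 0x65
  '5' = 0x35 → acc = 0x50
  '1' = 0x31 → acc = 0x61
  '8' = 0x38 → acc = 0x59
  ',' = 0x2C → acc = 0x75
  '4' = 0x34 → acc = 0x41
Checksum = 0x41.

41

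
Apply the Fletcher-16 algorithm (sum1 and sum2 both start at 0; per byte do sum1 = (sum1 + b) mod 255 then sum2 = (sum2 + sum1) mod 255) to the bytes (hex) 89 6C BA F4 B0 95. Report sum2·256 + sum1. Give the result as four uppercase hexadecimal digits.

Running sums (mod 255):
  after byte 0 (89): sum1=137, sum2=137
  after byte 1 (6C): sum1=245, sum2=127
  after byte 2 (BA): sum1=176, sum2=48
  after byte 3 (F4): sum1=165, sum2=213
  after byte 4 (B0): sum1=86, sum2=44
  after byte 5 (95): sum1=235, sum2=24
Checksum = sum2·256 + sum1 = 24·256 + 235 = 6379 = 0x18EB.

18EB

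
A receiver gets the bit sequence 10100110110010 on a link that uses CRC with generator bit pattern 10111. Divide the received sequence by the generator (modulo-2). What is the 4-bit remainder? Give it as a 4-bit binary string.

Modulo-2 division of 10100110110010 by 10111:
  pos 0: 10100 XOR 10111 = 00011
  pos 3: 11110 XOR 10111 = 01001
  pos 4: 10011 XOR 10111 = 00100
  pos 6: 10010 XOR 10111 = 00101
  pos 8: 10101 XOR 10111 = 00010
Remainder = 0100 (nonzero — an error is detected).

0100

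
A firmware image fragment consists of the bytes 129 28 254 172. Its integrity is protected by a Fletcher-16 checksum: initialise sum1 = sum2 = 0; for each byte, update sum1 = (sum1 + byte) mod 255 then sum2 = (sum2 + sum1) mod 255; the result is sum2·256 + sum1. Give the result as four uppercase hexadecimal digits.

0549

Running sums (mod 255):
  after byte 0 (129): sum1=129, sum2=129
  after byte 1 (28): sum1=157, sum2=31
  after byte 2 (254): sum1=156, sum2=187
  after byte 3 (172): sum1=73, sum2=5
Checksum = sum2·256 + sum1 = 5·256 + 73 = 1353 = 0x0549.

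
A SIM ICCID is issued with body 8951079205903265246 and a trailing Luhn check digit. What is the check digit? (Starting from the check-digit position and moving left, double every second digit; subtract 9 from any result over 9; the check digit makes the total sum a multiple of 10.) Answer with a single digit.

Partial digits right→left: 6 4 2 5 6 2 3 0 9 5 0 2 9 7 0 1 5 9 8
Double every second digit counting from the check-digit position (so the 1st, 3rd, 5th, ... of the partial from the right).
  doubled (with −9 where >9): 3 4 3 6 9 0 9 0 1 7 → sum 42
  kept as-is: 4 5 2 0 5 2 7 1 9 → sum 35
Total = 42 + 35 = 77.
Check digit = (10 − (77 mod 10)) mod 10 = 3.

3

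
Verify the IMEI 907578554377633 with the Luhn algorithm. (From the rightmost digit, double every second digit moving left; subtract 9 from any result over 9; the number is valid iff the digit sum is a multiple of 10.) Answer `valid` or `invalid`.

invalid

From the right, keep odd positions and double even positions (subtract 9 from any doubled value over 9):
  doubled (positions 2,4,...): 6 5 6 1 7 1 0 → sum 26
  kept (positions 1,3,...): 3 6 7 4 5 7 7 9 → sum 48
Total = 74.
74 mod 10 = 4, so the number is invalid.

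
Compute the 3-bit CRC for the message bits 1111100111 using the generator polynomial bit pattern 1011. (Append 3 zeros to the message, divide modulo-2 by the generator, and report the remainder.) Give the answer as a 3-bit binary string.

Append 3 zeros: 1111100111000. Divide by 1011 (XOR where the leading bit is 1):
  pos 0: 1111 XOR 1011 = 0100
  pos 1: 1001 XOR 1011 = 0010
  pos 3: 1000 XOR 1011 = 0011
  pos 5: 1111 XOR 1011 = 0100
  pos 6: 1001 XOR 1011 = 0010
  pos 8: 1000 XOR 1011 = 0011
Remainder (last 3 bits) = 110. This is the CRC / FCS.

110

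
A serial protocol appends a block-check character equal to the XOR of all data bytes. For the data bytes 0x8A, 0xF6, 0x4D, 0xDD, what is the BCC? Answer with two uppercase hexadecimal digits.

XOR the bytes together:
  start with 0x8A
  0x8A ⊕ 0xF6 = 0x7C
  0x7C ⊕ 0x4D = 0x31
  0x31 ⊕ 0xDD = 0xEC

EC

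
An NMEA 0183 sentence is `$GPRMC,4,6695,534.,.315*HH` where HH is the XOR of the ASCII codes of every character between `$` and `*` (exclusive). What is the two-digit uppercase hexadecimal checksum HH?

76

XOR the ASCII codes of the payload characters:
  'G' = 0x47 → acc = 0x47
  'P' = 0x50 → acc = 0x17
  'R' = 0x52 → acc = 0x45
  'M' = 0x4D → acc = 0x08
  'C' = 0x43 → acc = 0x4B
  ',' = 0x2C → acc = 0x67
  '4' = 0x34 → acc = 0x53
  ',' = 0x2C → acc = 0x7F
  '6' = 0x36 → acc = 0x49
  '6' = 0x36 → acc = 0x7F
  '9' = 0x39 → acc = 0x46
  '5' = 0x35 → acc = 0x73
  ',' = 0x2C → acc = 0x5F
  '5' = 0x35 → acc = 0x6A
  '3' = 0x33 → acc = 0x59
  '4' = 0x34 → acc = 0x6D
  '.' = 0x2E → acc = 0x43
  ',' = 0x2C → acc = 0x6F
  '.' = 0x2E → acc = 0x41
  '3' = 0x33 → acc = 0x72
  '1' = 0x31 → acc = 0x43
  '5' = 0x35 → acc = 0x76
Checksum = 0x76.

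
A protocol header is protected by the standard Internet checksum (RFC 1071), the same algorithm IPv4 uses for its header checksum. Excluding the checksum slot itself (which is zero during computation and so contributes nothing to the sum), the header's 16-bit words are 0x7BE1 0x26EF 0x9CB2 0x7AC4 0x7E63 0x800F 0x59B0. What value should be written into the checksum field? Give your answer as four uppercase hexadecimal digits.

One's-complement addition (fold any carry out of bit 15 back into bit 0):
  0x7BE1 + 0x26EF = 0x0A2D0
  0xA2D0 + 0x9CB2 = 0x13F82 → wrap carry → 0x3F83
  0x3F83 + 0x7AC4 = 0x0BA47
  0xBA47 + 0x7E63 = 0x138AA → wrap carry → 0x38AB
  0x38AB + 0x800F = 0x0B8BA
  0xB8BA + 0x59B0 = 0x1126A → wrap carry → 0x126B
One's-complement sum = 0x126B.
Checksum = ~0x126B & 0xFFFF = 0xED94.

ED94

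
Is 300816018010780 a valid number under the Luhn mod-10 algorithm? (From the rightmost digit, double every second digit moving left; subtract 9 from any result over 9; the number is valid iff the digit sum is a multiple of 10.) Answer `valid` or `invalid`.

invalid

From the right, keep odd positions and double even positions (subtract 9 from any doubled value over 9):
  doubled (positions 2,4,...): 7 0 0 2 3 7 0 → sum 19
  kept (positions 1,3,...): 0 7 1 8 0 1 0 3 → sum 20
Total = 39.
39 mod 10 = 9, so the number is invalid.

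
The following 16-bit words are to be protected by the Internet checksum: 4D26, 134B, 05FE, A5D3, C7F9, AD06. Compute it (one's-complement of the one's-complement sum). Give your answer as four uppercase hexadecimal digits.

One's-complement addition (fold any carry out of bit 15 back into bit 0):
  0x4D26 + 0x134B = 0x06071
  0x6071 + 0x05FE = 0x0666F
  0x666F + 0xA5D3 = 0x10C42 → wrap carry → 0x0C43
  0x0C43 + 0xC7F9 = 0x0D43C
  0xD43C + 0xAD06 = 0x18142 → wrap carry → 0x8143
One's-complement sum = 0x8143.
Checksum = ~0x8143 & 0xFFFF = 0x7EBC.

7EBC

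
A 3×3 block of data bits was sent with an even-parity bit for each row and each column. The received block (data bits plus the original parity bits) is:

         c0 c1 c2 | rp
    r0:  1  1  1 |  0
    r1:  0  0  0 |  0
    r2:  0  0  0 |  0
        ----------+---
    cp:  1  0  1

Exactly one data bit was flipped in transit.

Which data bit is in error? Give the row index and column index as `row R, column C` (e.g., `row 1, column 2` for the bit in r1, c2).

Recompute each row's even parity and compare to rp:
  r0: data parity 1, sent rp 0 → mismatch
  r1: data parity 0, sent rp 0 → ok
  r2: data parity 0, sent rp 0 → ok
Recompute each column's even parity and compare to cp:
  c0: data parity 1, sent cp 1 → ok
  c1: data parity 1, sent cp 0 → mismatch
  c2: data parity 1, sent cp 1 → ok
Exactly one row (r0) and one column (c1) fail → the flipped bit is at their intersection.

row 0, column 1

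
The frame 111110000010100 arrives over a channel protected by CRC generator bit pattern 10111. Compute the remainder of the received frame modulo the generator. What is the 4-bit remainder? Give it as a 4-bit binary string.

Modulo-2 division of 111110000010100 by 10111:
  pos 0: 11111 XOR 10111 = 01000
  pos 1: 10000 XOR 10111 = 00111
  pos 3: 11100 XOR 10111 = 01011
  pos 4: 10110 XOR 10111 = 00001
  pos 8: 10101 XOR 10111 = 00010
Remainder = 1000 (nonzero — an error is detected).

1000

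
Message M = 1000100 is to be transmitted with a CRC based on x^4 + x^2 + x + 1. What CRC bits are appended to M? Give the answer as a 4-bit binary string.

Append 4 zeros: 10001000000. Divide by 10111 (XOR where the leading bit is 1):
  pos 0: 10001 XOR 10111 = 00110
  pos 2: 11000 XOR 10111 = 01111
  pos 3: 11110 XOR 10111 = 01001
  pos 4: 10010 XOR 10111 = 00101
  pos 6: 10100 XOR 10111 = 00011
Remainder (last 4 bits) = 0011. This is the CRC / FCS.

0011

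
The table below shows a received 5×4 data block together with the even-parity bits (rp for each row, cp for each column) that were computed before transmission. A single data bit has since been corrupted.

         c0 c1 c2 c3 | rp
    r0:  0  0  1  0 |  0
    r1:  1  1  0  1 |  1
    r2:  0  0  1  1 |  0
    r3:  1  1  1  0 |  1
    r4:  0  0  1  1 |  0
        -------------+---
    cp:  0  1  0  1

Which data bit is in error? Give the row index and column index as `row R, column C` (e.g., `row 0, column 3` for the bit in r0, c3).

row 0, column 1

Recompute each row's even parity and compare to rp:
  r0: data parity 1, sent rp 0 → mismatch
  r1: data parity 1, sent rp 1 → ok
  r2: data parity 0, sent rp 0 → ok
  r3: data parity 1, sent rp 1 → ok
  r4: data parity 0, sent rp 0 → ok
Recompute each column's even parity and compare to cp:
  c0: data parity 0, sent cp 0 → ok
  c1: data parity 0, sent cp 1 → mismatch
  c2: data parity 0, sent cp 0 → ok
  c3: data parity 1, sent cp 1 → ok
Exactly one row (r0) and one column (c1) fail → the flipped bit is at their intersection.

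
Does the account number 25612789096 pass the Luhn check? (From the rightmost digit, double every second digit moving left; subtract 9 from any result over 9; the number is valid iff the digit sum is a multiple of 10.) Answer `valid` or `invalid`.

From the right, keep odd positions and double even positions (subtract 9 from any doubled value over 9):
  doubled (positions 2,4,...): 9 9 5 2 1 → sum 26
  kept (positions 1,3,...): 6 0 8 2 6 2 → sum 24
Total = 50.
50 mod 10 = 0, so the number is valid.

valid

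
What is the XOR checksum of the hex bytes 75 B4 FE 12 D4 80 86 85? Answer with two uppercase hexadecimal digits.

7A

XOR the bytes together:
  start with 0x75
  0x75 ⊕ 0xB4 = 0xC1
  0xC1 ⊕ 0xFE = 0x3F
  0x3F ⊕ 0x12 = 0x2D
  0x2D ⊕ 0xD4 = 0xF9
  0xF9 ⊕ 0x80 = 0x79
  0x79 ⊕ 0x86 = 0xFF
  0xFF ⊕ 0x85 = 0x7A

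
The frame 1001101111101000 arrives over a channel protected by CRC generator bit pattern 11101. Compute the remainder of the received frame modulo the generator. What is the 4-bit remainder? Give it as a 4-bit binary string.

Modulo-2 division of 1001101111101000 by 11101:
  pos 0: 10011 XOR 11101 = 01110
  pos 1: 11100 XOR 11101 = 00001
  pos 5: 11111 XOR 11101 = 00010
  pos 8: 10101 XOR 11101 = 01000
  pos 9: 10000 XOR 11101 = 01101
  pos 10: 11010 XOR 11101 = 00111
Remainder = 1110 (nonzero — an error is detected).

1110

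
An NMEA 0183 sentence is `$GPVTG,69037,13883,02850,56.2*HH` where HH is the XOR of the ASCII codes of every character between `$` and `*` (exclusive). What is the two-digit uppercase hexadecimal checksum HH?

78

XOR the ASCII codes of the payload characters:
  'G' = 0x47 → acc = 0x47
  'P' = 0x50 → acc = 0x17
  'V' = 0x56 → acc = 0x41
  'T' = 0x54 → acc = 0x15
  'G' = 0x47 → acc = 0x52
  ',' = 0x2C → acc = 0x7E
  '6' = 0x36 → acc = 0x48
  '9' = 0x39 → acc = 0x71
  '0' = 0x30 → acc = 0x41
  '3' = 0x33 → acc = 0x72
  '7' = 0x37 → acc = 0x45
  ',' = 0x2C → acc = 0x69
  '1' = 0x31 → acc = 0x58
  '3' = 0x33 → acc = 0x6B
  '8' = 0x38 → acc = 0x53
  '8' = 0x38 → acc = 0x6B
  '3' = 0x33 → acc = 0x58
  ',' = 0x2C → acc = 0x74
  '0' = 0x30 → acc = 0x44
  '2' = 0x32 → acc = 0x76
  '8' = 0x38 → acc = 0x4E
  '5' = 0x35 → acc = 0x7B
  '0' = 0x30 → acc = 0x4B
  ',' = 0x2C → acc = 0x67
  '5' = 0x35 → acc = 0x52
  '6' = 0x36 → acc = 0x64
  '.' = 0x2E → acc = 0x4A
  '2' = 0x32 → acc = 0x78
Checksum = 0x78.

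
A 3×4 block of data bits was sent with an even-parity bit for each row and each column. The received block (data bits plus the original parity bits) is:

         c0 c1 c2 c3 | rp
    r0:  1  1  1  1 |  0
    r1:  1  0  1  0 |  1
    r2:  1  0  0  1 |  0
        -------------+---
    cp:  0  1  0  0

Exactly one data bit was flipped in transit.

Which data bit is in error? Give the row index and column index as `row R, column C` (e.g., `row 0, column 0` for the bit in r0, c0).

row 1, column 0

Recompute each row's even parity and compare to rp:
  r0: data parity 0, sent rp 0 → ok
  r1: data parity 0, sent rp 1 → mismatch
  r2: data parity 0, sent rp 0 → ok
Recompute each column's even parity and compare to cp:
  c0: data parity 1, sent cp 0 → mismatch
  c1: data parity 1, sent cp 1 → ok
  c2: data parity 0, sent cp 0 → ok
  c3: data parity 0, sent cp 0 → ok
Exactly one row (r1) and one column (c0) fail → the flipped bit is at their intersection.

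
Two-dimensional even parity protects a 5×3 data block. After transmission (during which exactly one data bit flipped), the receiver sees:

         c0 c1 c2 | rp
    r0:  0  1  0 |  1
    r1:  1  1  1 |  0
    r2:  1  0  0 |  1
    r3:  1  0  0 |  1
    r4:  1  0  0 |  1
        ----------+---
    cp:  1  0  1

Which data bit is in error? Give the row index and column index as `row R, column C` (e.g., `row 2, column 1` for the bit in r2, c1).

Recompute each row's even parity and compare to rp:
  r0: data parity 1, sent rp 1 → ok
  r1: data parity 1, sent rp 0 → mismatch
  r2: data parity 1, sent rp 1 → ok
  r3: data parity 1, sent rp 1 → ok
  r4: data parity 1, sent rp 1 → ok
Recompute each column's even parity and compare to cp:
  c0: data parity 0, sent cp 1 → mismatch
  c1: data parity 0, sent cp 0 → ok
  c2: data parity 1, sent cp 1 → ok
Exactly one row (r1) and one column (c0) fail → the flipped bit is at their intersection.

row 1, column 0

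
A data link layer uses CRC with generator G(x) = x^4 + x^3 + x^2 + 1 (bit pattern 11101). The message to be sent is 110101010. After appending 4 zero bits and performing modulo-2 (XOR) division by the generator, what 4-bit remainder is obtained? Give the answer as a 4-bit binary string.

1000

Append 4 zeros: 1101010100000. Divide by 11101 (XOR where the leading bit is 1):
  pos 0: 11010 XOR 11101 = 00111
  pos 2: 11110 XOR 11101 = 00011
  pos 5: 11100 XOR 11101 = 00001
Remainder (last 4 bits) = 1000. This is the CRC / FCS.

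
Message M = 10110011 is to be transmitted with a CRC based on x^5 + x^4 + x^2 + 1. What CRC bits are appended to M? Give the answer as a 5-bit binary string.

01000

Append 5 zeros: 1011001100000. Divide by 110101 (XOR where the leading bit is 1):
  pos 0: 101100 XOR 110101 = 011001
  pos 1: 110011 XOR 110101 = 000110
  pos 4: 110100 XOR 110101 = 000001
Remainder (last 5 bits) = 01000. This is the CRC / FCS.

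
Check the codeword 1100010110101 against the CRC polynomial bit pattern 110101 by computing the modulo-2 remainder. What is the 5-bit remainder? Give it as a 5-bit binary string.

Modulo-2 division of 1100010110101 by 110101:
  pos 0: 110001 XOR 110101 = 000100
  pos 3: 100011 XOR 110101 = 010110
  pos 4: 101100 XOR 110101 = 011001
  pos 5: 110011 XOR 110101 = 000110
Remainder = 11001 (nonzero — an error is detected).

11001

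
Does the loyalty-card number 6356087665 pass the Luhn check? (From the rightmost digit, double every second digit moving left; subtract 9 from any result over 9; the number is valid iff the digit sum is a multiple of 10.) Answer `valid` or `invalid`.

From the right, keep odd positions and double even positions (subtract 9 from any doubled value over 9):
  doubled (positions 2,4,...): 3 5 0 1 3 → sum 12
  kept (positions 1,3,...): 5 6 8 6 3 → sum 28
Total = 40.
40 mod 10 = 0, so the number is valid.

valid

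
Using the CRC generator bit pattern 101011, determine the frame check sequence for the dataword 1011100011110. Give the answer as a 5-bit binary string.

01100

Append 5 zeros: 101110001111000000. Divide by 101011 (XOR where the leading bit is 1):
  pos 0: 101110 XOR 101011 = 000101
  pos 3: 101001 XOR 101011 = 000010
  pos 7: 101110 XOR 101011 = 000101
  pos 10: 101000 XOR 101011 = 000011
Remainder (last 5 bits) = 01100. This is the CRC / FCS.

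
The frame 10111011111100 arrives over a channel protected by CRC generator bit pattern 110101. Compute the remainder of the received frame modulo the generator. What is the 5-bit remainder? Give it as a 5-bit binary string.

00000

Modulo-2 division of 10111011111100 by 110101:
  pos 0: 101110 XOR 110101 = 011011
  pos 1: 110111 XOR 110101 = 000010
  pos 5: 101111 XOR 110101 = 011010
  pos 6: 110101 XOR 110101 = 000000
Remainder = 00000 (zero — the frame passes the CRC check).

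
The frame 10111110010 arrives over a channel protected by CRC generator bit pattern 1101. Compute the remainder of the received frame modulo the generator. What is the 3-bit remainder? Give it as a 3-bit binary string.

Modulo-2 division of 10111110010 by 1101:
  pos 0: 1011 XOR 1101 = 0110
  pos 1: 1101 XOR 1101 = 0000
  pos 5: 1100 XOR 1101 = 0001
Remainder = 110 (nonzero — an error is detected).

110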